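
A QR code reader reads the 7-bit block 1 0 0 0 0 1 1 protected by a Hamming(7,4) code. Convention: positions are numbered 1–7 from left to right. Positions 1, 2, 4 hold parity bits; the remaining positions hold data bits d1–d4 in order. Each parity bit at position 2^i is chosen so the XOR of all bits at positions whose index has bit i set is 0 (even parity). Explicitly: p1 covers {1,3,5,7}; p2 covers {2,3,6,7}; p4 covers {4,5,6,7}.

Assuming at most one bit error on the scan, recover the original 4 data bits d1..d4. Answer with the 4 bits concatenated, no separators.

s1 (pos 1,3,5,7): 1⊕0⊕0⊕1 = 0
s2 (pos 2,3,6,7): 0⊕0⊕1⊕1 = 0
s4 (pos 4,5,6,7): 0⊕0⊕1⊕1 = 0
Syndrome s4…s1 = 000 → no error.
Read data bits from positions 3,5,6,7: 0011

0011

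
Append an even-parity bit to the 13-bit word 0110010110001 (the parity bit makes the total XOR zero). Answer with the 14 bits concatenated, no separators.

01100101100010

XOR of the 13 data bits: 0⊕1⊕1⊕0⊕0⊕1⊕0⊕1⊕1⊕0⊕0⊕0⊕1 = 0
Parity bit = 0 (so all 14 bits XOR to 0).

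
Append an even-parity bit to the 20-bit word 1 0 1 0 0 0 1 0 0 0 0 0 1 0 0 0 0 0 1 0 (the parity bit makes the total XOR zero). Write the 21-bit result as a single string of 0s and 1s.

XOR of the 20 data bits: 1⊕0⊕1⊕0⊕0⊕0⊕1⊕0⊕0⊕0⊕0⊕0⊕1⊕0⊕0⊕0⊕0⊕0⊕1⊕0 = 1
Parity bit = 1 (so all 21 bits XOR to 0).

101000100000100000101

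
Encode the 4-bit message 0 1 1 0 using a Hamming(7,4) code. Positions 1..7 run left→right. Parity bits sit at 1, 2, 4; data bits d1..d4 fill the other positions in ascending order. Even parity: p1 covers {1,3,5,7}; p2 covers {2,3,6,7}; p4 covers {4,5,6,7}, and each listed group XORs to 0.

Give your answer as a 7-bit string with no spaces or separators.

Place data at non-parity positions: p1 p2 0 p4 1 1 0
p1 (pos 1,3,5,7): XOR of data positions = 0⊕1⊕0 = 1
p2 (pos 2,3,6,7): XOR of data positions = 0⊕1⊕0 = 1
p4 (pos 4,5,6,7): XOR of data positions = 1⊕1⊕0 = 0
Codeword: 1100110

1100110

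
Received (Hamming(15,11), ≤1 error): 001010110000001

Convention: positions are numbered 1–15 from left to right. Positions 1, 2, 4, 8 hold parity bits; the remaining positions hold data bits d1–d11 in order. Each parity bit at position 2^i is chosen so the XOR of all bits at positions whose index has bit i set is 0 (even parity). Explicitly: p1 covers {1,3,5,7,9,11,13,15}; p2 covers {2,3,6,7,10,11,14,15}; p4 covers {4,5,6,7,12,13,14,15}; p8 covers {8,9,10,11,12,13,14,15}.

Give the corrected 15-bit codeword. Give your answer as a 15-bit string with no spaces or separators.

s1 (pos 1,3,5,7,9,11,13,15): 0⊕1⊕1⊕1⊕0⊕0⊕0⊕1 = 0
s2 (pos 2,3,6,7,10,11,14,15): 0⊕1⊕0⊕1⊕0⊕0⊕0⊕1 = 1
s4 (pos 4,5,6,7,12,13,14,15): 0⊕1⊕0⊕1⊕0⊕0⊕0⊕1 = 1
s8 (pos 8,9,10,11,12,13,14,15): 1⊕0⊕0⊕0⊕0⊕0⊕0⊕1 = 0
Syndrome s8…s1 = 0110 → error at position 6.
Flip position 6: 001010110000001 → 001011110000001

001011110000001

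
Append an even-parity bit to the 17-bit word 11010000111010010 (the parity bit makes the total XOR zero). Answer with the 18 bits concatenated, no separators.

XOR of the 17 data bits: 1⊕1⊕0⊕1⊕0⊕0⊕0⊕0⊕1⊕1⊕1⊕0⊕1⊕0⊕0⊕1⊕0 = 0
Parity bit = 0 (so all 18 bits XOR to 0).

110100001110100100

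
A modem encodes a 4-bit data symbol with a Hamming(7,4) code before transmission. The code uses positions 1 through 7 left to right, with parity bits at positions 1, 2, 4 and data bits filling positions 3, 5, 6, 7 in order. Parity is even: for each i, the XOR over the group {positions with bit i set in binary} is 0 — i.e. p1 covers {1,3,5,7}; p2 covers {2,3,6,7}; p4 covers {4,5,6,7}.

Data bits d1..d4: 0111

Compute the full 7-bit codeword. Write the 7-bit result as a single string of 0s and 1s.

0001111

Place data at non-parity positions: p1 p2 0 p4 1 1 1
p1 (pos 1,3,5,7): XOR of data positions = 0⊕1⊕1 = 0
p2 (pos 2,3,6,7): XOR of data positions = 0⊕1⊕1 = 0
p4 (pos 4,5,6,7): XOR of data positions = 1⊕1⊕1 = 1
Codeword: 0001111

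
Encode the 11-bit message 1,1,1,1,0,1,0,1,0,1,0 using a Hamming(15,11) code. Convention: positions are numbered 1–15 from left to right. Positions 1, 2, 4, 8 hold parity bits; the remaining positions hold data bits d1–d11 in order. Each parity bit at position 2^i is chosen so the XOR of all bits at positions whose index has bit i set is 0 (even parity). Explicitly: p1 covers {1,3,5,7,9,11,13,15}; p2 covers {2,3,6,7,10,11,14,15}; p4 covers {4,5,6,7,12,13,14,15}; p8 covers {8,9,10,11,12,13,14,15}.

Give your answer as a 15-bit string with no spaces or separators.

Place data at non-parity positions: p1 p2 1 p4 1 1 1 p8 0 1 0 1 0 1 0
p1 (pos 1,3,5,7,9,11,13,15): XOR of data positions = 1⊕1⊕1⊕0⊕0⊕0⊕0 = 1
p2 (pos 2,3,6,7,10,11,14,15): XOR of data positions = 1⊕1⊕1⊕1⊕0⊕1⊕0 = 1
p4 (pos 4,5,6,7,12,13,14,15): XOR of data positions = 1⊕1⊕1⊕1⊕0⊕1⊕0 = 1
p8 (pos 8,9,10,11,12,13,14,15): XOR of data positions = 0⊕1⊕0⊕1⊕0⊕1⊕0 = 1
Codeword: 111111110101010

111111110101010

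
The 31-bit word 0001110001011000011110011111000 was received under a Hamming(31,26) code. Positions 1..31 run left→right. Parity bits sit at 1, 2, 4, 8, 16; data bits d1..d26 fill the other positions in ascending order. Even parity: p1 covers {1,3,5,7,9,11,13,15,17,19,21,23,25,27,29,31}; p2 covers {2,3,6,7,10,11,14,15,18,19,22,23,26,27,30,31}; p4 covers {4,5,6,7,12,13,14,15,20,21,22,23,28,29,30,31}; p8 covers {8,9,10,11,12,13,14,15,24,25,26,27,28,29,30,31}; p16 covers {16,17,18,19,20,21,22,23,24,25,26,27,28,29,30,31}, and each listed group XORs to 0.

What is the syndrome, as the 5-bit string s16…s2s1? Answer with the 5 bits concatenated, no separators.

10000

s1 (pos 1,3,5,7,9,11,13,15,17,19,21,23,25,27,29,31): 0⊕0⊕1⊕0⊕0⊕0⊕1⊕0⊕0⊕1⊕1⊕0⊕1⊕1⊕0⊕0 = 0
s2 (pos 2,3,6,7,10,11,14,15,18,19,22,23,26,27,30,31): 0⊕0⊕1⊕0⊕1⊕0⊕0⊕0⊕1⊕1⊕0⊕0⊕1⊕1⊕0⊕0 = 0
s4 (pos 4,5,6,7,12,13,14,15,20,21,22,23,28,29,30,31): 1⊕1⊕1⊕0⊕1⊕1⊕0⊕0⊕1⊕1⊕0⊕0⊕1⊕0⊕0⊕0 = 0
s8 (pos 8,9,10,11,12,13,14,15,24,25,26,27,28,29,30,31): 0⊕0⊕1⊕0⊕1⊕1⊕0⊕0⊕1⊕1⊕1⊕1⊕1⊕0⊕0⊕0 = 0
s16 (pos 16,17,18,19,20,21,22,23,24,25,26,27,28,29,30,31): 0⊕0⊕1⊕1⊕1⊕1⊕0⊕0⊕1⊕1⊕1⊕1⊕1⊕0⊕0⊕0 = 1
Syndrome s16…s1 = 10000 → error at position 16.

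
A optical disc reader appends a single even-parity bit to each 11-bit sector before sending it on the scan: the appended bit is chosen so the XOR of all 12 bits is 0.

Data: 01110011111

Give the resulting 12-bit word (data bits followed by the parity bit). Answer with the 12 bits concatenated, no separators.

XOR of the 11 data bits: 0⊕1⊕1⊕1⊕0⊕0⊕1⊕1⊕1⊕1⊕1 = 0
Parity bit = 0 (so all 12 bits XOR to 0).

011100111110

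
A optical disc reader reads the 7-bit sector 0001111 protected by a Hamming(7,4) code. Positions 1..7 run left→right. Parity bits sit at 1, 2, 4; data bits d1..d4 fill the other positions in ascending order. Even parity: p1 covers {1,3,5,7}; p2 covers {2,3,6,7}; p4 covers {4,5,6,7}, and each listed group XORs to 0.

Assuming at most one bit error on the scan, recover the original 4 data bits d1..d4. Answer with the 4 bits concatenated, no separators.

s1 (pos 1,3,5,7): 0⊕0⊕1⊕1 = 0
s2 (pos 2,3,6,7): 0⊕0⊕1⊕1 = 0
s4 (pos 4,5,6,7): 1⊕1⊕1⊕1 = 0
Syndrome s4…s1 = 000 → no error.
Read data bits from positions 3,5,6,7: 0111

0111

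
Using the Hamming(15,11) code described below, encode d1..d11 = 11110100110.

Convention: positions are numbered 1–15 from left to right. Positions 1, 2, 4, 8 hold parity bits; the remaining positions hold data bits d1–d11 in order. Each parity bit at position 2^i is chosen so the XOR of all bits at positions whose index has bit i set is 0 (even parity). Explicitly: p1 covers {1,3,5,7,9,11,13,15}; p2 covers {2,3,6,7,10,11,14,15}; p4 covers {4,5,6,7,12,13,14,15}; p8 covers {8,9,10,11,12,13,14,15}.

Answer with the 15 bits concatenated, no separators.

Place data at non-parity positions: p1 p2 1 p4 1 1 1 p8 0 1 0 0 1 1 0
p1 (pos 1,3,5,7,9,11,13,15): XOR of data positions = 1⊕1⊕1⊕0⊕0⊕1⊕0 = 0
p2 (pos 2,3,6,7,10,11,14,15): XOR of data positions = 1⊕1⊕1⊕1⊕0⊕1⊕0 = 1
p4 (pos 4,5,6,7,12,13,14,15): XOR of data positions = 1⊕1⊕1⊕0⊕1⊕1⊕0 = 1
p8 (pos 8,9,10,11,12,13,14,15): XOR of data positions = 0⊕1⊕0⊕0⊕1⊕1⊕0 = 1
Codeword: 011111110100110

011111110100110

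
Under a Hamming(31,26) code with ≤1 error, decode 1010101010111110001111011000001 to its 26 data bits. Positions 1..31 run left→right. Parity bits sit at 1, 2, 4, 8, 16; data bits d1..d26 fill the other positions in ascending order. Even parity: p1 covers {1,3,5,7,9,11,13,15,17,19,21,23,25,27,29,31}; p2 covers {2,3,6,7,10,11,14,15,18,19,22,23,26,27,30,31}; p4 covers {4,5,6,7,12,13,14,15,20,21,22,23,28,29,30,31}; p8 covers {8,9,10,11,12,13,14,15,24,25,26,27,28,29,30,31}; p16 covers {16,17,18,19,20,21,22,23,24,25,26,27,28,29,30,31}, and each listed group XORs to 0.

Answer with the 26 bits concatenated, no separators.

11011011111001111001000001

s1 (pos 1,3,5,7,9,11,13,15,17,19,21,23,25,27,29,31): 1⊕1⊕1⊕1⊕1⊕1⊕1⊕1⊕0⊕1⊕1⊕0⊕1⊕0⊕0⊕1 = 0
s2 (pos 2,3,6,7,10,11,14,15,18,19,22,23,26,27,30,31): 0⊕1⊕0⊕1⊕0⊕1⊕1⊕1⊕0⊕1⊕1⊕0⊕0⊕0⊕0⊕1 = 0
s4 (pos 4,5,6,7,12,13,14,15,20,21,22,23,28,29,30,31): 0⊕1⊕0⊕1⊕1⊕1⊕1⊕1⊕1⊕1⊕1⊕0⊕0⊕0⊕0⊕1 = 0
s8 (pos 8,9,10,11,12,13,14,15,24,25,26,27,28,29,30,31): 0⊕1⊕0⊕1⊕1⊕1⊕1⊕1⊕1⊕1⊕0⊕0⊕0⊕0⊕0⊕1 = 1
s16 (pos 16,17,18,19,20,21,22,23,24,25,26,27,28,29,30,31): 0⊕0⊕0⊕1⊕1⊕1⊕1⊕0⊕1⊕1⊕0⊕0⊕0⊕0⊕0⊕1 = 1
Syndrome s16…s1 = 11000 → error at position 24.
Flip position 24: 1010101010111110001111011000001 → 1010101010111110001111001000001
Read data bits from positions 3,5,6,7,9,10,11,12,13,14,15,17,18,19,20,21,22,23,24,25,26,27,28,29,30,31: 11011011111001111001000001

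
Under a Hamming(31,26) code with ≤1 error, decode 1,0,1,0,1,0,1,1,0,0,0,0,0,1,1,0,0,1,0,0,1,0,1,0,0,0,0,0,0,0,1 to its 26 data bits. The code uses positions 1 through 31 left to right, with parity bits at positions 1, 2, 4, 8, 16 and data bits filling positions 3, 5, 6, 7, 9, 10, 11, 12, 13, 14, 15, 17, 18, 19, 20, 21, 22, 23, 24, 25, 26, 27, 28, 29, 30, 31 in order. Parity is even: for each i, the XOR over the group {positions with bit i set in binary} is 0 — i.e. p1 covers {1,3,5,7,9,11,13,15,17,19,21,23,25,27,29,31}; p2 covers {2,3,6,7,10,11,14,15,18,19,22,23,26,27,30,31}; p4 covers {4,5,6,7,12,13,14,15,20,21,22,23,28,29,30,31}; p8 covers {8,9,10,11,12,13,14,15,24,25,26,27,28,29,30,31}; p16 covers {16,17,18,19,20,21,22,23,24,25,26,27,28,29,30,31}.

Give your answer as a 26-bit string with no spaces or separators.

s1 (pos 1,3,5,7,9,11,13,15,17,19,21,23,25,27,29,31): 1⊕1⊕1⊕1⊕0⊕0⊕0⊕1⊕0⊕0⊕1⊕1⊕0⊕0⊕0⊕1 = 0
s2 (pos 2,3,6,7,10,11,14,15,18,19,22,23,26,27,30,31): 0⊕1⊕0⊕1⊕0⊕0⊕1⊕1⊕1⊕0⊕0⊕1⊕0⊕0⊕0⊕1 = 1
s4 (pos 4,5,6,7,12,13,14,15,20,21,22,23,28,29,30,31): 0⊕1⊕0⊕1⊕0⊕0⊕1⊕1⊕0⊕1⊕0⊕1⊕0⊕0⊕0⊕1 = 1
s8 (pos 8,9,10,11,12,13,14,15,24,25,26,27,28,29,30,31): 1⊕0⊕0⊕0⊕0⊕0⊕1⊕1⊕0⊕0⊕0⊕0⊕0⊕0⊕0⊕1 = 0
s16 (pos 16,17,18,19,20,21,22,23,24,25,26,27,28,29,30,31): 0⊕0⊕1⊕0⊕0⊕1⊕0⊕1⊕0⊕0⊕0⊕0⊕0⊕0⊕0⊕1 = 0
Syndrome s16…s1 = 00110 → error at position 6.
Flip position 6: 1010101100000110010010100000001 → 1010111100000110010010100000001
Read data bits from positions 3,5,6,7,9,10,11,12,13,14,15,17,18,19,20,21,22,23,24,25,26,27,28,29,30,31: 11110000011010010100000001

11110000011010010100000001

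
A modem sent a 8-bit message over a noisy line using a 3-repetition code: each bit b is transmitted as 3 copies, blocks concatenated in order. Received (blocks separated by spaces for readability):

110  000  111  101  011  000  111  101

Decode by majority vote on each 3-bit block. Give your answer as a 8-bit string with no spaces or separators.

Block 1 (110): 2 ones → 1
Block 2 (000): 0 ones → 0
Block 3 (111): 3 ones → 1
Block 4 (101): 2 ones → 1
Block 5 (011): 2 ones → 1
Block 6 (000): 0 ones → 0
Block 7 (111): 3 ones → 1
Block 8 (101): 2 ones → 1

10111011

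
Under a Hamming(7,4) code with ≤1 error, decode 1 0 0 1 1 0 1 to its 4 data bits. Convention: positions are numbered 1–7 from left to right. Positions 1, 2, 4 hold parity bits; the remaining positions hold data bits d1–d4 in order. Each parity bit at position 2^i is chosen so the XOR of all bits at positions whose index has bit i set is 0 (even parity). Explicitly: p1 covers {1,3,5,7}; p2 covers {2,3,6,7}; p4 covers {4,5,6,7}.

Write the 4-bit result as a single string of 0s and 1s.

s1 (pos 1,3,5,7): 1⊕0⊕1⊕1 = 1
s2 (pos 2,3,6,7): 0⊕0⊕0⊕1 = 1
s4 (pos 4,5,6,7): 1⊕1⊕0⊕1 = 1
Syndrome s4…s1 = 111 → error at position 7.
Flip position 7: 1001101 → 1001100
Read data bits from positions 3,5,6,7: 0100

0100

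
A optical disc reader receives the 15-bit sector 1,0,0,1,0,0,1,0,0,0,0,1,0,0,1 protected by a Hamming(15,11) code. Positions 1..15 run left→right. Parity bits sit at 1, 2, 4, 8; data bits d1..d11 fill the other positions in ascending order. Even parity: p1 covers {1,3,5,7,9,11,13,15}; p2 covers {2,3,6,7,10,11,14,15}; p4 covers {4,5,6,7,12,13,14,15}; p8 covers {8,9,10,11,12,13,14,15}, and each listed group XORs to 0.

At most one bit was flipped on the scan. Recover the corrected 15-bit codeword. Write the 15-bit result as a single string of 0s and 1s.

000100100001001

s1 (pos 1,3,5,7,9,11,13,15): 1⊕0⊕0⊕1⊕0⊕0⊕0⊕1 = 1
s2 (pos 2,3,6,7,10,11,14,15): 0⊕0⊕0⊕1⊕0⊕0⊕0⊕1 = 0
s4 (pos 4,5,6,7,12,13,14,15): 1⊕0⊕0⊕1⊕1⊕0⊕0⊕1 = 0
s8 (pos 8,9,10,11,12,13,14,15): 0⊕0⊕0⊕0⊕1⊕0⊕0⊕1 = 0
Syndrome s8…s1 = 0001 → error at position 1.
Flip position 1: 100100100001001 → 000100100001001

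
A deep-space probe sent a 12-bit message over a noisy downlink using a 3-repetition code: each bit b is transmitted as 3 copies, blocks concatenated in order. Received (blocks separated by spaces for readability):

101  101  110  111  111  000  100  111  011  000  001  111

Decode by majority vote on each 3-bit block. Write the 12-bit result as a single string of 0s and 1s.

111110011001

Block 1 (101): 2 ones → 1
Block 2 (101): 2 ones → 1
Block 3 (110): 2 ones → 1
Block 4 (111): 3 ones → 1
Block 5 (111): 3 ones → 1
Block 6 (000): 0 ones → 0
Block 7 (100): 1 one → 0
Block 8 (111): 3 ones → 1
Block 9 (011): 2 ones → 1
Block 10 (000): 0 ones → 0
Block 11 (001): 1 one → 0
Block 12 (111): 3 ones → 1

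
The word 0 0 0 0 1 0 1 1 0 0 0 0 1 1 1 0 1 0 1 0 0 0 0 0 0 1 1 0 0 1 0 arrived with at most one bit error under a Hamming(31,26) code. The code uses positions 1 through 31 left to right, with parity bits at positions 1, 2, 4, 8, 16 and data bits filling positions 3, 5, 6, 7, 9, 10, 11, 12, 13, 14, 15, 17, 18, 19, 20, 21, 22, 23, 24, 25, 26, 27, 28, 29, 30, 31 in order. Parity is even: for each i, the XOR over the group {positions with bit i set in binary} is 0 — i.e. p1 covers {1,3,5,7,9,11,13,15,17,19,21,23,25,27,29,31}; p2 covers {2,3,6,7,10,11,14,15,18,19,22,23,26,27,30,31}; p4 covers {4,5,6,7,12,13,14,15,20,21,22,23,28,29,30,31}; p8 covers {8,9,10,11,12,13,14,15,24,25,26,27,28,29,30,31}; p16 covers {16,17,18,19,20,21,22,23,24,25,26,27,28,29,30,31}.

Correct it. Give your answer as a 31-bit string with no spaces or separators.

s1 (pos 1,3,5,7,9,11,13,15,17,19,21,23,25,27,29,31): 0⊕0⊕1⊕1⊕0⊕0⊕1⊕1⊕1⊕1⊕0⊕0⊕0⊕1⊕0⊕0 = 1
s2 (pos 2,3,6,7,10,11,14,15,18,19,22,23,26,27,30,31): 0⊕0⊕0⊕1⊕0⊕0⊕1⊕1⊕0⊕1⊕0⊕0⊕1⊕1⊕1⊕0 = 1
s4 (pos 4,5,6,7,12,13,14,15,20,21,22,23,28,29,30,31): 0⊕1⊕0⊕1⊕0⊕1⊕1⊕1⊕0⊕0⊕0⊕0⊕0⊕0⊕1⊕0 = 0
s8 (pos 8,9,10,11,12,13,14,15,24,25,26,27,28,29,30,31): 1⊕0⊕0⊕0⊕0⊕1⊕1⊕1⊕0⊕0⊕1⊕1⊕0⊕0⊕1⊕0 = 1
s16 (pos 16,17,18,19,20,21,22,23,24,25,26,27,28,29,30,31): 0⊕1⊕0⊕1⊕0⊕0⊕0⊕0⊕0⊕0⊕1⊕1⊕0⊕0⊕1⊕0 = 1
Syndrome s16…s1 = 11011 → error at position 27.
Flip position 27: 0000101100001110101000000110010 → 0000101100001110101000000100010

0000101100001110101000000100010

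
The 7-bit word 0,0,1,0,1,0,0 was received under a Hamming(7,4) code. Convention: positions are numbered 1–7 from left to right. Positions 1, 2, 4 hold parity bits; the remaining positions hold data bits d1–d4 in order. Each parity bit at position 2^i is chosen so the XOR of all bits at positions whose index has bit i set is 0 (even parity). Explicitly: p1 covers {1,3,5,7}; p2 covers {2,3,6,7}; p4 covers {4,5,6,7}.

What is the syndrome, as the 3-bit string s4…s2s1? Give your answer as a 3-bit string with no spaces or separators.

110

s1 (pos 1,3,5,7): 0⊕1⊕1⊕0 = 0
s2 (pos 2,3,6,7): 0⊕1⊕0⊕0 = 1
s4 (pos 4,5,6,7): 0⊕1⊕0⊕0 = 1
Syndrome s4…s1 = 110 → error at position 6.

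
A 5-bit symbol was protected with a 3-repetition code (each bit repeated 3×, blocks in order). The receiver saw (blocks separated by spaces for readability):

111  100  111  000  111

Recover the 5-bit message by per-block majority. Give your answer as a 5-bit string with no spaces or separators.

10101

Block 1 (111): 3 ones → 1
Block 2 (100): 1 one → 0
Block 3 (111): 3 ones → 1
Block 4 (000): 0 ones → 0
Block 5 (111): 3 ones → 1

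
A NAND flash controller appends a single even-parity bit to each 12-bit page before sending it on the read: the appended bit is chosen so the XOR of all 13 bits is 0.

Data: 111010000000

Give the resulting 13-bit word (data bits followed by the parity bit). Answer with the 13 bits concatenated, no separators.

1110100000000

XOR of the 12 data bits: 1⊕1⊕1⊕0⊕1⊕0⊕0⊕0⊕0⊕0⊕0⊕0 = 0
Parity bit = 0 (so all 13 bits XOR to 0).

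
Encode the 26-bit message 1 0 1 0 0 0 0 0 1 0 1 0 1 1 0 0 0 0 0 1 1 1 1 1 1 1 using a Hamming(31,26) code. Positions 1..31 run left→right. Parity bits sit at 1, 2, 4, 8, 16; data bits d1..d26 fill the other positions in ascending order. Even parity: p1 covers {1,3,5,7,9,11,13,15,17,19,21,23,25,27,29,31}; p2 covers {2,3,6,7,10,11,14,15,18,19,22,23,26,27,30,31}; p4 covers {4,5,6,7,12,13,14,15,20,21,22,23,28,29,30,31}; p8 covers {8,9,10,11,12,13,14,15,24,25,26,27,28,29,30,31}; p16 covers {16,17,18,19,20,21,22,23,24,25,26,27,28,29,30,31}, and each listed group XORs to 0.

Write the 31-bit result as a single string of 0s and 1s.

Place data at non-parity positions: p1 p2 1 p4 0 1 0 p8 0 0 0 0 1 0 1 p16 0 1 1 0 0 0 0 0 1 1 1 1 1 1 1
p1 (pos 1,3,5,7,9,11,13,15,17,19,21,23,25,27,29,31): XOR of data positions = 1⊕0⊕0⊕0⊕0⊕1⊕1⊕0⊕1⊕0⊕0⊕1⊕1⊕1⊕1 = 0
p2 (pos 2,3,6,7,10,11,14,15,18,19,22,23,26,27,30,31): XOR of data positions = 1⊕1⊕0⊕0⊕0⊕0⊕1⊕1⊕1⊕0⊕0⊕1⊕1⊕1⊕1 = 1
p4 (pos 4,5,6,7,12,13,14,15,20,21,22,23,28,29,30,31): XOR of data positions = 0⊕1⊕0⊕0⊕1⊕0⊕1⊕0⊕0⊕0⊕0⊕1⊕1⊕1⊕1 = 1
p8 (pos 8,9,10,11,12,13,14,15,24,25,26,27,28,29,30,31): XOR of data positions = 0⊕0⊕0⊕0⊕1⊕0⊕1⊕0⊕1⊕1⊕1⊕1⊕1⊕1⊕1 = 1
p16 (pos 16,17,18,19,20,21,22,23,24,25,26,27,28,29,30,31): XOR of data positions = 0⊕1⊕1⊕0⊕0⊕0⊕0⊕0⊕1⊕1⊕1⊕1⊕1⊕1⊕1 = 1
Codeword: 0111010100001011011000001111111

0111010100001011011000001111111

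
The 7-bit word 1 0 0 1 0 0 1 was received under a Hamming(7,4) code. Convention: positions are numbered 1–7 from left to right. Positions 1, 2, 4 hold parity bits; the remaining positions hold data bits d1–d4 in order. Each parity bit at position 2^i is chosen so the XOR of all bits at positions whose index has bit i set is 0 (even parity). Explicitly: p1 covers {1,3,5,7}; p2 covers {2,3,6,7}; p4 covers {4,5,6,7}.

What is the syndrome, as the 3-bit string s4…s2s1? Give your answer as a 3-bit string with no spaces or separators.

s1 (pos 1,3,5,7): 1⊕0⊕0⊕1 = 0
s2 (pos 2,3,6,7): 0⊕0⊕0⊕1 = 1
s4 (pos 4,5,6,7): 1⊕0⊕0⊕1 = 0
Syndrome s4…s1 = 010 → error at position 2.

010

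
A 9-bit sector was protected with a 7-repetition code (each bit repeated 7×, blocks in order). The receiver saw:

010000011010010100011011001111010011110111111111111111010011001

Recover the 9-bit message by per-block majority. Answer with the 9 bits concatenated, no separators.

Block 1 (0100000): 1 one → 0
Block 2 (1101001): 4 ones → 1
Block 3 (0100011): 3 ones → 0
Block 4 (0110011): 4 ones → 1
Block 5 (1101001): 4 ones → 1
Block 6 (1110111): 6 ones → 1
Block 7 (1111111): 7 ones → 1
Block 8 (1111101): 6 ones → 1
Block 9 (0011001): 3 ones → 0

010111110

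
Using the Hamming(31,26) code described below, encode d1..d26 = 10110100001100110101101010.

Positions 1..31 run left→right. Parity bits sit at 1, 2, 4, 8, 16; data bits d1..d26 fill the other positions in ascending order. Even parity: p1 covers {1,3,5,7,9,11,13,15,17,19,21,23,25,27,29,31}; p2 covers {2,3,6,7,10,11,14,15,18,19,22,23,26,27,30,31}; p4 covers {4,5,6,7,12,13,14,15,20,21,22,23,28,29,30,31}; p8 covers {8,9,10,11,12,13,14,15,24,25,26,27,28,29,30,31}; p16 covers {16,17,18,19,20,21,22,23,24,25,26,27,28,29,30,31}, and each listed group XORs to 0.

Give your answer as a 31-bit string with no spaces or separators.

1010011001000010100110101101010

Place data at non-parity positions: p1 p2 1 p4 0 1 1 p8 0 1 0 0 0 0 1 p16 1 0 0 1 1 0 1 0 1 1 0 1 0 1 0
p1 (pos 1,3,5,7,9,11,13,15,17,19,21,23,25,27,29,31): XOR of data positions = 1⊕0⊕1⊕0⊕0⊕0⊕1⊕1⊕0⊕1⊕1⊕1⊕0⊕0⊕0 = 1
p2 (pos 2,3,6,7,10,11,14,15,18,19,22,23,26,27,30,31): XOR of data positions = 1⊕1⊕1⊕1⊕0⊕0⊕1⊕0⊕0⊕0⊕1⊕1⊕0⊕1⊕0 = 0
p4 (pos 4,5,6,7,12,13,14,15,20,21,22,23,28,29,30,31): XOR of data positions = 0⊕1⊕1⊕0⊕0⊕0⊕1⊕1⊕1⊕0⊕1⊕1⊕0⊕1⊕0 = 0
p8 (pos 8,9,10,11,12,13,14,15,24,25,26,27,28,29,30,31): XOR of data positions = 0⊕1⊕0⊕0⊕0⊕0⊕1⊕0⊕1⊕1⊕0⊕1⊕0⊕1⊕0 = 0
p16 (pos 16,17,18,19,20,21,22,23,24,25,26,27,28,29,30,31): XOR of data positions = 1⊕0⊕0⊕1⊕1⊕0⊕1⊕0⊕1⊕1⊕0⊕1⊕0⊕1⊕0 = 0
Codeword: 1010011001000010100110101101010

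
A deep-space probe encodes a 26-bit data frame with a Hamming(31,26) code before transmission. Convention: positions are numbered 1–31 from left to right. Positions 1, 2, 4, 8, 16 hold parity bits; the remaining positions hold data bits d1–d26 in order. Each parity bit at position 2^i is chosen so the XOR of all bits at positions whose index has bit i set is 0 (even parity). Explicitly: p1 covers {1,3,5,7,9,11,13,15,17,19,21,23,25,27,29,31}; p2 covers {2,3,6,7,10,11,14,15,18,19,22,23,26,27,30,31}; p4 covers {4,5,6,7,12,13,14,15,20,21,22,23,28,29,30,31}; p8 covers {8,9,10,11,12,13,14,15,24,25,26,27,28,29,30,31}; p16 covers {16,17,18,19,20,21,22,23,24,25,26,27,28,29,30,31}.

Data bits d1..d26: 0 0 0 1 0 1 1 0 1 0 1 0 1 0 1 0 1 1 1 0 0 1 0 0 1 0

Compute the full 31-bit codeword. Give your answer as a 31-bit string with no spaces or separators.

0101001101101011010101110010010

Place data at non-parity positions: p1 p2 0 p4 0 0 1 p8 0 1 1 0 1 0 1 p16 0 1 0 1 0 1 1 1 0 0 1 0 0 1 0
p1 (pos 1,3,5,7,9,11,13,15,17,19,21,23,25,27,29,31): XOR of data positions = 0⊕0⊕1⊕0⊕1⊕1⊕1⊕0⊕0⊕0⊕1⊕0⊕1⊕0⊕0 = 0
p2 (pos 2,3,6,7,10,11,14,15,18,19,22,23,26,27,30,31): XOR of data positions = 0⊕0⊕1⊕1⊕1⊕0⊕1⊕1⊕0⊕1⊕1⊕0⊕1⊕1⊕0 = 1
p4 (pos 4,5,6,7,12,13,14,15,20,21,22,23,28,29,30,31): XOR of data positions = 0⊕0⊕1⊕0⊕1⊕0⊕1⊕1⊕0⊕1⊕1⊕0⊕0⊕1⊕0 = 1
p8 (pos 8,9,10,11,12,13,14,15,24,25,26,27,28,29,30,31): XOR of data positions = 0⊕1⊕1⊕0⊕1⊕0⊕1⊕1⊕0⊕0⊕1⊕0⊕0⊕1⊕0 = 1
p16 (pos 16,17,18,19,20,21,22,23,24,25,26,27,28,29,30,31): XOR of data positions = 0⊕1⊕0⊕1⊕0⊕1⊕1⊕1⊕0⊕0⊕1⊕0⊕0⊕1⊕0 = 1
Codeword: 0101001101101011010101110010010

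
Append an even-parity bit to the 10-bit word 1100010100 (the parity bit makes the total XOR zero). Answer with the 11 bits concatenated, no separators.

XOR of the 10 data bits: 1⊕1⊕0⊕0⊕0⊕1⊕0⊕1⊕0⊕0 = 0
Parity bit = 0 (so all 11 bits XOR to 0).

11000101000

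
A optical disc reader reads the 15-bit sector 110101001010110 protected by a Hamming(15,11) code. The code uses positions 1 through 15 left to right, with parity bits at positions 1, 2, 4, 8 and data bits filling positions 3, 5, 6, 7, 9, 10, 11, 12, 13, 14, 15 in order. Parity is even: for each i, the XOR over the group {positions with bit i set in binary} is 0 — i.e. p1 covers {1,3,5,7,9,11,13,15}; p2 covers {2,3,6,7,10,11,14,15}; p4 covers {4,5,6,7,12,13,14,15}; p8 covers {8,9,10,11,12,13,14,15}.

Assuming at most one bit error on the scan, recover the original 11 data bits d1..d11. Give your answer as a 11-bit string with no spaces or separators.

s1 (pos 1,3,5,7,9,11,13,15): 1⊕0⊕0⊕0⊕1⊕1⊕1⊕0 = 0
s2 (pos 2,3,6,7,10,11,14,15): 1⊕0⊕1⊕0⊕0⊕1⊕1⊕0 = 0
s4 (pos 4,5,6,7,12,13,14,15): 1⊕0⊕1⊕0⊕0⊕1⊕1⊕0 = 0
s8 (pos 8,9,10,11,12,13,14,15): 0⊕1⊕0⊕1⊕0⊕1⊕1⊕0 = 0
Syndrome s8…s1 = 0000 → no error.
Read data bits from positions 3,5,6,7,9,10,11,12,13,14,15: 00101010110

00101010110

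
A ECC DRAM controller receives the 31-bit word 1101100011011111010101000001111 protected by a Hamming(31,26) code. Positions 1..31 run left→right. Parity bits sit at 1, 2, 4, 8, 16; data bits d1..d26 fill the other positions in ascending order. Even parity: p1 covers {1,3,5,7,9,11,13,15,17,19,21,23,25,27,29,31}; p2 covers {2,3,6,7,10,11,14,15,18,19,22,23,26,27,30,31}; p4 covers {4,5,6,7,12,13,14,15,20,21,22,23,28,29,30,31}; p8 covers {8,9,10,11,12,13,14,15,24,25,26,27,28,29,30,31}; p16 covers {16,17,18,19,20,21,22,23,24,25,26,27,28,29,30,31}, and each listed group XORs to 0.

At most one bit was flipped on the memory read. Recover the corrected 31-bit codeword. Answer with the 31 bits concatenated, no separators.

s1 (pos 1,3,5,7,9,11,13,15,17,19,21,23,25,27,29,31): 1⊕0⊕1⊕0⊕1⊕0⊕1⊕1⊕0⊕0⊕0⊕0⊕0⊕0⊕1⊕1 = 1
s2 (pos 2,3,6,7,10,11,14,15,18,19,22,23,26,27,30,31): 1⊕0⊕0⊕0⊕1⊕0⊕1⊕1⊕1⊕0⊕1⊕0⊕0⊕0⊕1⊕1 = 0
s4 (pos 4,5,6,7,12,13,14,15,20,21,22,23,28,29,30,31): 1⊕1⊕0⊕0⊕1⊕1⊕1⊕1⊕1⊕0⊕1⊕0⊕1⊕1⊕1⊕1 = 0
s8 (pos 8,9,10,11,12,13,14,15,24,25,26,27,28,29,30,31): 0⊕1⊕1⊕0⊕1⊕1⊕1⊕1⊕0⊕0⊕0⊕0⊕1⊕1⊕1⊕1 = 0
s16 (pos 16,17,18,19,20,21,22,23,24,25,26,27,28,29,30,31): 1⊕0⊕1⊕0⊕1⊕0⊕1⊕0⊕0⊕0⊕0⊕0⊕1⊕1⊕1⊕1 = 0
Syndrome s16…s1 = 00001 → error at position 1.
Flip position 1: 1101100011011111010101000001111 → 0101100011011111010101000001111

0101100011011111010101000001111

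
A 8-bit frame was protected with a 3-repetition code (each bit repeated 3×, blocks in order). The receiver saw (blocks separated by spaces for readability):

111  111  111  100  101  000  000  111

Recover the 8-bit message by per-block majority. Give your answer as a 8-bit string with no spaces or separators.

Block 1 (111): 3 ones → 1
Block 2 (111): 3 ones → 1
Block 3 (111): 3 ones → 1
Block 4 (100): 1 one → 0
Block 5 (101): 2 ones → 1
Block 6 (000): 0 ones → 0
Block 7 (000): 0 ones → 0
Block 8 (111): 3 ones → 1

11101001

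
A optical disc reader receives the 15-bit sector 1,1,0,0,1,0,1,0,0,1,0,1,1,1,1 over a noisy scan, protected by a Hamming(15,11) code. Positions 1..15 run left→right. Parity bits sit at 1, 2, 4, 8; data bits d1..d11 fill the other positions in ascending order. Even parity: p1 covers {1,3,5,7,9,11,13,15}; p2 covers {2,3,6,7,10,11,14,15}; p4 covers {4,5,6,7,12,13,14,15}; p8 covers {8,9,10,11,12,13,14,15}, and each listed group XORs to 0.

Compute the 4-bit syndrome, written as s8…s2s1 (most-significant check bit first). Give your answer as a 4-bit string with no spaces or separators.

1011

s1 (pos 1,3,5,7,9,11,13,15): 1⊕0⊕1⊕1⊕0⊕0⊕1⊕1 = 1
s2 (pos 2,3,6,7,10,11,14,15): 1⊕0⊕0⊕1⊕1⊕0⊕1⊕1 = 1
s4 (pos 4,5,6,7,12,13,14,15): 0⊕1⊕0⊕1⊕1⊕1⊕1⊕1 = 0
s8 (pos 8,9,10,11,12,13,14,15): 0⊕0⊕1⊕0⊕1⊕1⊕1⊕1 = 1
Syndrome s8…s1 = 1011 → error at position 11.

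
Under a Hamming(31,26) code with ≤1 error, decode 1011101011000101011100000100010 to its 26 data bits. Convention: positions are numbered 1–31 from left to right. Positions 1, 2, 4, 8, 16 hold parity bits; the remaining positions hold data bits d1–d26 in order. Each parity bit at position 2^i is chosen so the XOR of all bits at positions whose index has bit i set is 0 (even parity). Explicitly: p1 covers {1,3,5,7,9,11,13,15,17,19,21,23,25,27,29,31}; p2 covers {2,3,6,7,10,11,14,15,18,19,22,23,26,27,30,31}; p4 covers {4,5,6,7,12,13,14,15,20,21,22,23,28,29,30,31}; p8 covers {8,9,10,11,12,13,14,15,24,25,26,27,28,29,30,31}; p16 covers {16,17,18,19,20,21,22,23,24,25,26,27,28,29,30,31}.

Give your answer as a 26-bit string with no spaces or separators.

s1 (pos 1,3,5,7,9,11,13,15,17,19,21,23,25,27,29,31): 1⊕1⊕1⊕1⊕1⊕0⊕0⊕0⊕0⊕1⊕0⊕0⊕0⊕0⊕0⊕0 = 0
s2 (pos 2,3,6,7,10,11,14,15,18,19,22,23,26,27,30,31): 0⊕1⊕0⊕1⊕1⊕0⊕1⊕0⊕1⊕1⊕0⊕0⊕1⊕0⊕1⊕0 = 0
s4 (pos 4,5,6,7,12,13,14,15,20,21,22,23,28,29,30,31): 1⊕1⊕0⊕1⊕0⊕0⊕1⊕0⊕1⊕0⊕0⊕0⊕0⊕0⊕1⊕0 = 0
s8 (pos 8,9,10,11,12,13,14,15,24,25,26,27,28,29,30,31): 0⊕1⊕1⊕0⊕0⊕0⊕1⊕0⊕0⊕0⊕1⊕0⊕0⊕0⊕1⊕0 = 1
s16 (pos 16,17,18,19,20,21,22,23,24,25,26,27,28,29,30,31): 1⊕0⊕1⊕1⊕1⊕0⊕0⊕0⊕0⊕0⊕1⊕0⊕0⊕0⊕1⊕0 = 0
Syndrome s16…s1 = 01000 → error at position 8.
Flip position 8: 1011101011000101011100000100010 → 1011101111000101011100000100010
Read data bits from positions 3,5,6,7,9,10,11,12,13,14,15,17,18,19,20,21,22,23,24,25,26,27,28,29,30,31: 11011100010011100000100010

11011100010011100000100010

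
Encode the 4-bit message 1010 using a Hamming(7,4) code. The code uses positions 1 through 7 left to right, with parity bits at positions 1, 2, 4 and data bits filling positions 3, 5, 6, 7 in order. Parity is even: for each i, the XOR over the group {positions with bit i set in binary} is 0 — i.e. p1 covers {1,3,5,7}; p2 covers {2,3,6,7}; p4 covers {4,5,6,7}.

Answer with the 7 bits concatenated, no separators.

Place data at non-parity positions: p1 p2 1 p4 0 1 0
p1 (pos 1,3,5,7): XOR of data positions = 1⊕0⊕0 = 1
p2 (pos 2,3,6,7): XOR of data positions = 1⊕1⊕0 = 0
p4 (pos 4,5,6,7): XOR of data positions = 0⊕1⊕0 = 1
Codeword: 1011010

1011010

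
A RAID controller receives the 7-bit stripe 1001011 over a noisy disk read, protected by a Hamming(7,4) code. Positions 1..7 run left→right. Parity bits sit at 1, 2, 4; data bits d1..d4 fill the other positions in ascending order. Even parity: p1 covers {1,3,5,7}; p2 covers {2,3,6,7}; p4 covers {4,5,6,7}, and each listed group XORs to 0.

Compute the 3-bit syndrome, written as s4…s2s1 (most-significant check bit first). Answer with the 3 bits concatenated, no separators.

s1 (pos 1,3,5,7): 1⊕0⊕0⊕1 = 0
s2 (pos 2,3,6,7): 0⊕0⊕1⊕1 = 0
s4 (pos 4,5,6,7): 1⊕0⊕1⊕1 = 1
Syndrome s4…s1 = 100 → error at position 4.

100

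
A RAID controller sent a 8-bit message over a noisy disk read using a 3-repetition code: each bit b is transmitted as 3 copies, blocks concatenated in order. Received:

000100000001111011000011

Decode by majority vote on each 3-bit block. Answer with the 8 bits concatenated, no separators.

00001101

Block 1 (000): 0 ones → 0
Block 2 (100): 1 one → 0
Block 3 (000): 0 ones → 0
Block 4 (001): 1 one → 0
Block 5 (111): 3 ones → 1
Block 6 (011): 2 ones → 1
Block 7 (000): 0 ones → 0
Block 8 (011): 2 ones → 1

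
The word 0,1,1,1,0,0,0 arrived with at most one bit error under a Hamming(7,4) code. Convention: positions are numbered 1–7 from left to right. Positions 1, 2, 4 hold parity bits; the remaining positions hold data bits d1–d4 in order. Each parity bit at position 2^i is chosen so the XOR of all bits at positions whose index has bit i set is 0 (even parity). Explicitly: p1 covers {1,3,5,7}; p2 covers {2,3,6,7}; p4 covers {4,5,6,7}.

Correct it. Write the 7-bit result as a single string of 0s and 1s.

s1 (pos 1,3,5,7): 0⊕1⊕0⊕0 = 1
s2 (pos 2,3,6,7): 1⊕1⊕0⊕0 = 0
s4 (pos 4,5,6,7): 1⊕0⊕0⊕0 = 1
Syndrome s4…s1 = 101 → error at position 5.
Flip position 5: 0111000 → 0111100

0111100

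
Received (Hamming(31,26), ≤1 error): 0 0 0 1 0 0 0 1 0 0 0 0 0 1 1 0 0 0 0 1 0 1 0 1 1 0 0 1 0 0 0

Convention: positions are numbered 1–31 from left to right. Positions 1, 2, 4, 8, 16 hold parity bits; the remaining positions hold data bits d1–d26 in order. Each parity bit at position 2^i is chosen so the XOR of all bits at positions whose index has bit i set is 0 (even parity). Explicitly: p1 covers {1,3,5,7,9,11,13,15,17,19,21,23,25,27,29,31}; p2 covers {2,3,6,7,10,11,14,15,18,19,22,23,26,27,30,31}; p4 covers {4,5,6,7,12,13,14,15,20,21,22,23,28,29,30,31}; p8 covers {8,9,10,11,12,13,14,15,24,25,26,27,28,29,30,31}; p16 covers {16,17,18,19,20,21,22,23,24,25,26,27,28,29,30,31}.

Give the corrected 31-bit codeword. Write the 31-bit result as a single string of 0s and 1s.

0001000100000110010101011001000

s1 (pos 1,3,5,7,9,11,13,15,17,19,21,23,25,27,29,31): 0⊕0⊕0⊕0⊕0⊕0⊕0⊕1⊕0⊕0⊕0⊕0⊕1⊕0⊕0⊕0 = 0
s2 (pos 2,3,6,7,10,11,14,15,18,19,22,23,26,27,30,31): 0⊕0⊕0⊕0⊕0⊕0⊕1⊕1⊕0⊕0⊕1⊕0⊕0⊕0⊕0⊕0 = 1
s4 (pos 4,5,6,7,12,13,14,15,20,21,22,23,28,29,30,31): 1⊕0⊕0⊕0⊕0⊕0⊕1⊕1⊕1⊕0⊕1⊕0⊕1⊕0⊕0⊕0 = 0
s8 (pos 8,9,10,11,12,13,14,15,24,25,26,27,28,29,30,31): 1⊕0⊕0⊕0⊕0⊕0⊕1⊕1⊕1⊕1⊕0⊕0⊕1⊕0⊕0⊕0 = 0
s16 (pos 16,17,18,19,20,21,22,23,24,25,26,27,28,29,30,31): 0⊕0⊕0⊕0⊕1⊕0⊕1⊕0⊕1⊕1⊕0⊕0⊕1⊕0⊕0⊕0 = 1
Syndrome s16…s1 = 10010 → error at position 18.
Flip position 18: 0001000100000110000101011001000 → 0001000100000110010101011001000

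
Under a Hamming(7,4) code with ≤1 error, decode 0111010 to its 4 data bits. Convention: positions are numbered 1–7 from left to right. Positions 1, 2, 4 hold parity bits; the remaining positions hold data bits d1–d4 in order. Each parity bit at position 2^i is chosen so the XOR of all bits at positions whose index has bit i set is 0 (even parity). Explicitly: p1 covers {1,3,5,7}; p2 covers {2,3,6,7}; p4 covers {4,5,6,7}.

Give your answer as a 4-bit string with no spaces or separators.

s1 (pos 1,3,5,7): 0⊕1⊕0⊕0 = 1
s2 (pos 2,3,6,7): 1⊕1⊕1⊕0 = 1
s4 (pos 4,5,6,7): 1⊕0⊕1⊕0 = 0
Syndrome s4…s1 = 011 → error at position 3.
Flip position 3: 0111010 → 0101010
Read data bits from positions 3,5,6,7: 0010

0010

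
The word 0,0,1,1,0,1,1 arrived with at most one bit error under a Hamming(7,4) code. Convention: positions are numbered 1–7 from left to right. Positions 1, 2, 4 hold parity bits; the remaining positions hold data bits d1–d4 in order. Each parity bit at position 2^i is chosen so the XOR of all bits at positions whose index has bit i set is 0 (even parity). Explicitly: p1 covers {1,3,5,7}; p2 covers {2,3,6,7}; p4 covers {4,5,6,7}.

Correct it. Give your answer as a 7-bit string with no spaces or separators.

0011001

s1 (pos 1,3,5,7): 0⊕1⊕0⊕1 = 0
s2 (pos 2,3,6,7): 0⊕1⊕1⊕1 = 1
s4 (pos 4,5,6,7): 1⊕0⊕1⊕1 = 1
Syndrome s4…s1 = 110 → error at position 6.
Flip position 6: 0011011 → 0011001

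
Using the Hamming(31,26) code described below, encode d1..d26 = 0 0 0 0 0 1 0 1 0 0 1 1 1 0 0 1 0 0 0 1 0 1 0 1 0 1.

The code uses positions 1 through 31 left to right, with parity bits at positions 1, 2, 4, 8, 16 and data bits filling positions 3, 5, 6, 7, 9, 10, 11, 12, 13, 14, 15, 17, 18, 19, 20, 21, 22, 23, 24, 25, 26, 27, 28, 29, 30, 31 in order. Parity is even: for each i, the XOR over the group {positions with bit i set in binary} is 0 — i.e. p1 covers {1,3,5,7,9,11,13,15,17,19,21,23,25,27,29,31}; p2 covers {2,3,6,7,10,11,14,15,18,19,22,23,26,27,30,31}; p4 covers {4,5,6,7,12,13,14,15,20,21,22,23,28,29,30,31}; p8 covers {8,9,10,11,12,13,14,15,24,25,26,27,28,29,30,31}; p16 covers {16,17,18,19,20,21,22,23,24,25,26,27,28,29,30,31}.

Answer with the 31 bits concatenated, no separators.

Place data at non-parity positions: p1 p2 0 p4 0 0 0 p8 0 1 0 1 0 0 1 p16 1 1 0 0 1 0 0 0 1 0 1 0 1 0 1
p1 (pos 1,3,5,7,9,11,13,15,17,19,21,23,25,27,29,31): XOR of data positions = 0⊕0⊕0⊕0⊕0⊕0⊕1⊕1⊕0⊕1⊕0⊕1⊕1⊕1⊕1 = 1
p2 (pos 2,3,6,7,10,11,14,15,18,19,22,23,26,27,30,31): XOR of data positions = 0⊕0⊕0⊕1⊕0⊕0⊕1⊕1⊕0⊕0⊕0⊕0⊕1⊕0⊕1 = 1
p4 (pos 4,5,6,7,12,13,14,15,20,21,22,23,28,29,30,31): XOR of data positions = 0⊕0⊕0⊕1⊕0⊕0⊕1⊕0⊕1⊕0⊕0⊕0⊕1⊕0⊕1 = 1
p8 (pos 8,9,10,11,12,13,14,15,24,25,26,27,28,29,30,31): XOR of data positions = 0⊕1⊕0⊕1⊕0⊕0⊕1⊕0⊕1⊕0⊕1⊕0⊕1⊕0⊕1 = 1
p16 (pos 16,17,18,19,20,21,22,23,24,25,26,27,28,29,30,31): XOR of data positions = 1⊕1⊕0⊕0⊕1⊕0⊕0⊕0⊕1⊕0⊕1⊕0⊕1⊕0⊕1 = 1
Codeword: 1101000101010011110010001010101

1101000101010011110010001010101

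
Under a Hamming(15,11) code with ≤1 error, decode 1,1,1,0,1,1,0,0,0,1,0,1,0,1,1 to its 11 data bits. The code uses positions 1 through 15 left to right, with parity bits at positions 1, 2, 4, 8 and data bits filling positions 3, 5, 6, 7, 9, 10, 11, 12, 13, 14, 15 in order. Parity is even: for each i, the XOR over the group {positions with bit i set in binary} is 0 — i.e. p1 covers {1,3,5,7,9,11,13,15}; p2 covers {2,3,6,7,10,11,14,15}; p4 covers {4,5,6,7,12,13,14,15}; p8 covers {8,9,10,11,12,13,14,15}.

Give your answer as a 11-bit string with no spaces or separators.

11100101011

s1 (pos 1,3,5,7,9,11,13,15): 1⊕1⊕1⊕0⊕0⊕0⊕0⊕1 = 0
s2 (pos 2,3,6,7,10,11,14,15): 1⊕1⊕1⊕0⊕1⊕0⊕1⊕1 = 0
s4 (pos 4,5,6,7,12,13,14,15): 0⊕1⊕1⊕0⊕1⊕0⊕1⊕1 = 1
s8 (pos 8,9,10,11,12,13,14,15): 0⊕0⊕1⊕0⊕1⊕0⊕1⊕1 = 0
Syndrome s8…s1 = 0100 → error at position 4.
Flip position 4: 111011000101011 → 111111000101011
Read data bits from positions 3,5,6,7,9,10,11,12,13,14,15: 11100101011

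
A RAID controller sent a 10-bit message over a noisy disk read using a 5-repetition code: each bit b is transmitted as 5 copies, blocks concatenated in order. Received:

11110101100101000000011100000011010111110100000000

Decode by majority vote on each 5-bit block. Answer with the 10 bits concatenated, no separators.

Block 1 (11110): 4 ones → 1
Block 2 (10110): 3 ones → 1
Block 3 (01010): 2 ones → 0
Block 4 (00000): 0 ones → 0
Block 5 (01110): 3 ones → 1
Block 6 (00000): 0 ones → 0
Block 7 (11010): 3 ones → 1
Block 8 (11111): 5 ones → 1
Block 9 (01000): 1 one → 0
Block 10 (00000): 0 ones → 0

1100101100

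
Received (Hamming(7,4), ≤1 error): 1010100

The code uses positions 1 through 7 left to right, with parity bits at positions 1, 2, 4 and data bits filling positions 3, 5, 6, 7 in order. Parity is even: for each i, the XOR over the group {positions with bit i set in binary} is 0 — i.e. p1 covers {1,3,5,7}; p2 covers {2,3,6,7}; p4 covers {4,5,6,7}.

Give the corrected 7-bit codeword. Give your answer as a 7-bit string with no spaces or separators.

1010101

s1 (pos 1,3,5,7): 1⊕1⊕1⊕0 = 1
s2 (pos 2,3,6,7): 0⊕1⊕0⊕0 = 1
s4 (pos 4,5,6,7): 0⊕1⊕0⊕0 = 1
Syndrome s4…s1 = 111 → error at position 7.
Flip position 7: 1010100 → 1010101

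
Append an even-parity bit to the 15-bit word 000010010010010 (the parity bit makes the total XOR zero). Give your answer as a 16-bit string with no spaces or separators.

0000100100100100

XOR of the 15 data bits: 0⊕0⊕0⊕0⊕1⊕0⊕0⊕1⊕0⊕0⊕1⊕0⊕0⊕1⊕0 = 0
Parity bit = 0 (so all 16 bits XOR to 0).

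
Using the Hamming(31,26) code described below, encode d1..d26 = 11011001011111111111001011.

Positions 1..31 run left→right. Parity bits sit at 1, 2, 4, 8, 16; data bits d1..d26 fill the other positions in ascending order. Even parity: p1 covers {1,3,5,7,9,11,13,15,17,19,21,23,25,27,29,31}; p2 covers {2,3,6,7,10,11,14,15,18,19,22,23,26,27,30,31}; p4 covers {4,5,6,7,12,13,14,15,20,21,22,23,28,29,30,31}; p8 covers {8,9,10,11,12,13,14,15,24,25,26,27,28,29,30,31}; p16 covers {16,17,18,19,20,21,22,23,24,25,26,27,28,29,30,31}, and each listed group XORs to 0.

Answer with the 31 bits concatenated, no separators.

1010101110010110111111111001011

Place data at non-parity positions: p1 p2 1 p4 1 0 1 p8 1 0 0 1 0 1 1 p16 1 1 1 1 1 1 1 1 1 0 0 1 0 1 1
p1 (pos 1,3,5,7,9,11,13,15,17,19,21,23,25,27,29,31): XOR of data positions = 1⊕1⊕1⊕1⊕0⊕0⊕1⊕1⊕1⊕1⊕1⊕1⊕0⊕0⊕1 = 1
p2 (pos 2,3,6,7,10,11,14,15,18,19,22,23,26,27,30,31): XOR of data positions = 1⊕0⊕1⊕0⊕0⊕1⊕1⊕1⊕1⊕1⊕1⊕0⊕0⊕1⊕1 = 0
p4 (pos 4,5,6,7,12,13,14,15,20,21,22,23,28,29,30,31): XOR of data positions = 1⊕0⊕1⊕1⊕0⊕1⊕1⊕1⊕1⊕1⊕1⊕1⊕0⊕1⊕1 = 0
p8 (pos 8,9,10,11,12,13,14,15,24,25,26,27,28,29,30,31): XOR of data positions = 1⊕0⊕0⊕1⊕0⊕1⊕1⊕1⊕1⊕0⊕0⊕1⊕0⊕1⊕1 = 1
p16 (pos 16,17,18,19,20,21,22,23,24,25,26,27,28,29,30,31): XOR of data positions = 1⊕1⊕1⊕1⊕1⊕1⊕1⊕1⊕1⊕0⊕0⊕1⊕0⊕1⊕1 = 0
Codeword: 1010101110010110111111111001011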